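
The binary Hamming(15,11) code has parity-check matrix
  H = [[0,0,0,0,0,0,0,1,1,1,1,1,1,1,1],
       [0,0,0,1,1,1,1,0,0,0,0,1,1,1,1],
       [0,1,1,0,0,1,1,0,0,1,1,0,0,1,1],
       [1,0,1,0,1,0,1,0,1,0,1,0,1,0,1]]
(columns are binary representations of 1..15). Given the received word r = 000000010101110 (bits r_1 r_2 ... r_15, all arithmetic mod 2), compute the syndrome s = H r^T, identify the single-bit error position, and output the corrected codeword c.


s = (1, 1, 0, 1)^T, error position = 13, corrected codeword c = 000000010101010

Compute s = H r^T mod 2 one row at a time:
  s_1 = 1 + 0 + 1 + 0 + 1 + 1 + 1 + 0 = 5 ≡ 1 (mod 2).
  s_2 = 0 + 0 + 0 + 0 + 1 + 1 + 1 + 0 = 3 ≡ 1 (mod 2).
  s_3 = 0 + 0 + 0 + 0 + 1 + 0 + 1 + 0 = 2 ≡ 0 (mod 2).
  s_4 = 0 + 0 + 0 + 0 + 0 + 0 + 1 + 0 = 1 ≡ 1 (mod 2).
s = (1, 1, 0, 1)^T — this equals column 13 of H (binary 1101), so error is at position 13.
Correct: flip bit 13 of r = 000000010101110 to get c = 000000010101010.


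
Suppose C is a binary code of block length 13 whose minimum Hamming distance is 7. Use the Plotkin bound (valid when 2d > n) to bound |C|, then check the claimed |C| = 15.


Plotkin bound M ≤ 14; given |C| = 15 > bound (violated).

Check applicability: 2d = 14, n = 13.
2d − n = 1 > 0, so Plotkin applies.
Compute d/(2d−n) = 7/1 ≈ 7.0000.
⌊d/(2d−n)⌋ = 7.
Plotkin bound: M ≤ 2·7 = 14.
Given |C| = 15, check: VIOLATED.
This |C| is above the Plotkin bound, so no binary code with n = 13, d = 7 and 15 codewords exists.


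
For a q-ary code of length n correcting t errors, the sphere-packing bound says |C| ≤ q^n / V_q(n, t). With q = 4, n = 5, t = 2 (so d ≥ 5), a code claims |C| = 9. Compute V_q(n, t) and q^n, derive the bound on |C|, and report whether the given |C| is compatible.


V_q(n, t) = 106, q^n = 1024, Hamming bound = 9, |C| = 9 ≤ bound (satisfied).

Step 1: Compute V_q(n, t) = Σ_{j=0}^2 C(n, j) (q−1)^j.
  j = 0: C(5,0)·(3)^0 = 1·1 = 1.
  j = 1: C(5,1)·(3)^1 = 5·3 = 15.
  j = 2: C(5,2)·(3)^2 = 10·9 = 90.
  V_q(n, t) = 1 + 15 + 90 = 106.
Step 2: q^n = 4^5 = 1024.
Step 3: Hamming bound ⌊q^n / V_q(n,t)⌋ = ⌊1024/106⌋ = 9.
Step 4: Compare |C| = 9 to 9: satisfied.
The claimed |C| lies at the Hamming bound (tight).


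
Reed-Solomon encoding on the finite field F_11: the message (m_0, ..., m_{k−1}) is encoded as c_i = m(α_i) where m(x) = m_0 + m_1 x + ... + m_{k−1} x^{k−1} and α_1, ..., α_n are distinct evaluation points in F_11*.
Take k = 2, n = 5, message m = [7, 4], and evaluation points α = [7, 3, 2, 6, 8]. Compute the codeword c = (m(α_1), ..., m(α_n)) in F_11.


c = [2, 8, 4, 9, 6]

Message polynomial: m(x) = 7 + 4·x (mod 11).
For each evaluation point α_i, compute m(α_i) mod 11:
  α_1 = 7: Horner steps 4 → 2, so m(7) = 2.
  α_2 = 3: Horner steps 4 → 8, so m(3) = 8.
  α_3 = 2: Horner steps 4 → 4, so m(2) = 4.
  α_4 = 6: Horner steps 4 → 9, so m(6) = 9.
  α_5 = 8: Horner steps 4 → 6, so m(8) = 6.
Codeword c = [2, 8, 4, 9, 6] ∈ F_11^5.


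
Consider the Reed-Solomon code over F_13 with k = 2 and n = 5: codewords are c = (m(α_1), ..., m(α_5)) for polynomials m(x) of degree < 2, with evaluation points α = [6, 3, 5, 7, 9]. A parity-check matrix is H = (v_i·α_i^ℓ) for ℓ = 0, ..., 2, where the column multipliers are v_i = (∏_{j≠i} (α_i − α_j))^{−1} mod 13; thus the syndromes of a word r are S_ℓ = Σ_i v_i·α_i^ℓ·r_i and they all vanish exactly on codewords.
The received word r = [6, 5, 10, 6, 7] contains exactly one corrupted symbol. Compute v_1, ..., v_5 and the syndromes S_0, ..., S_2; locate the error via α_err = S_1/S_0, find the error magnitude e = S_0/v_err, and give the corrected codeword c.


S = (3, 8, 4), error at position 4, error magnitude e = 4, c = [6, 5, 10, 2, 7].

Step 1: column multipliers v_i = (∏_{j≠i}(α_i − α_j))^{−1} mod 13.
  i = 1 (α = 6): (6−3)(6−5)(6−7)(6−9) = 3·1·(−1)·(−3) = 9 ≡ 9, so v_1 = 9^{−1} = 3 (mod 13).
  i = 2 (α = 3): (3−6)(3−5)(3−7)(3−9) = (−3)·(−2)·(−4)·(−6) = 144 ≡ 1, so v_2 = 1^{−1} = 1 (mod 13).
  i = 3 (α = 5): (5−6)(5−3)(5−7)(5−9) = (−1)·2·(−2)·(−4) = −16 ≡ 10, so v_3 = 10^{−1} = 4 (mod 13).
  i = 4 (α = 7): (7−6)(7−3)(7−5)(7−9) = 1·4·2·(−2) = −16 ≡ 10, so v_4 = 10^{−1} = 4 (mod 13).
  i = 5 (α = 9): (9−6)(9−3)(9−5)(9−7) = 3·6·4·2 = 144 ≡ 1, so v_5 = 1^{−1} = 1 (mod 13).
  v = [3, 1, 4, 4, 1].
Step 2: syndromes of r = [6, 5, 10, 6, 7] (all sums mod 13).
  S_0 = Σ v_i r_i = 3·6 + 1·5 + 4·10 + 4·6 + 1·7 = 94 ≡ 3.
  S_1 = Σ v_i α_i r_i = 3·6·6 + 1·3·5 + 4·5·10 + 4·7·6 + 1·9·7 = 554 ≡ 8.
  α_i^2 mod 13 = [10, 9, 12, 10, 3].
  S_2 = Σ v_i α_i^2 r_i = 3·10·6 + 1·9·5 + 4·12·10 + 4·10·6 + 1·3·7 = 966 ≡ 4.
  S = (3, 8, 4) ≠ 0, so r is not a codeword (an error is present).
Step 3: locate the error. For a single error e at position i, S_ℓ = v_i·e·α_i^ℓ, so α_err = S_1/S_0.
  S_0^{−1} = 3^{−1} = 9 (mod 13), so α_err = 8·9 = 72 ≡ 7 = α_4. Error position i = 4.
  Consistency check: S_2/S_1 = 4·5 = 20 ≡ 7 = α_err ✓ (single-error assumption holds).
Step 4: error magnitude e = S_0/v_4 = S_0·∏_{j≠4}(α_4 − α_j) = 3·10 = 30 ≡ 4 (mod 13).
Step 5: correct position 4: c_4 = r_4 − e = 6 − 4 ≡ 2 (mod 13). Hence c = [6, 5, 10, 2, 7].
  Check: interpolating c through the α_i gives m(x) = 4 + 9·x (degree < 2) with m(α_i) = c_i for every i, so c is indeed a codeword.


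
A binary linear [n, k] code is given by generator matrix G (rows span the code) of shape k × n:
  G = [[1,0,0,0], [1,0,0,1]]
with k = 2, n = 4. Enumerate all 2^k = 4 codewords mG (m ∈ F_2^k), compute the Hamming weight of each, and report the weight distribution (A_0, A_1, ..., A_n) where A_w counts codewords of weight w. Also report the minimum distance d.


Weight distribution: A_0 = 1, A_1 = 2, A_2 = 1. Minimum distance d = 1.

Enumerate all 2^2 = 4 messages m ∈ F_2^2.
For each, compute codeword c = mG in F_2^4, then tally its weight.
  m = 00 → c = 0000, weight = 0.
  m = 10 → c = 1000, weight = 1.
  m = 01 → c = 1001, weight = 2.
  m = 11 → c = 0001, weight = 1.
Tally weights:
  weight 0: 1 codewords.
  weight 1: 2 codewords.
  weight 2: 1 codewords.
Minimum distance d = smallest w > 0 with A_w > 0 = 1.
Sanity: Σ A_w = 4 = 2^2 = 4 ✓.


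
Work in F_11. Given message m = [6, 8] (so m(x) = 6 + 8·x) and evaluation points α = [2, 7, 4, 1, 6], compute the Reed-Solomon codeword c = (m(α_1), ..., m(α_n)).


c = [0, 7, 5, 3, 10]

Message polynomial: m(x) = 6 + 8·x (mod 11).
For each evaluation point α_i, compute m(α_i) mod 11:
  α_1 = 2: Horner steps 8 → 0, so m(2) = 0.
  α_2 = 7: Horner steps 8 → 7, so m(7) = 7.
  α_3 = 4: Horner steps 8 → 5, so m(4) = 5.
  α_4 = 1: Horner steps 8 → 3, so m(1) = 3.
  α_5 = 6: Horner steps 8 → 10, so m(6) = 10.
Codeword c = [0, 7, 5, 3, 10] ∈ F_11^5.


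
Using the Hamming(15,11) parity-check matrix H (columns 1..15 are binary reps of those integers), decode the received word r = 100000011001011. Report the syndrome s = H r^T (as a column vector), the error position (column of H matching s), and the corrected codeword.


s = (1, 1, 0, 1)^T, error position = 13, corrected codeword c = 100000011001111

Compute s = H r^T mod 2 one row at a time:
  s_1 = 1 + 1 + 0 + 0 + 1 + 0 + 1 + 1 = 5 ≡ 1 (mod 2).
  s_2 = 0 + 0 + 0 + 0 + 1 + 0 + 1 + 1 = 3 ≡ 1 (mod 2).
  s_3 = 0 + 0 + 0 + 0 + 0 + 0 + 1 + 1 = 2 ≡ 0 (mod 2).
  s_4 = 1 + 0 + 0 + 0 + 1 + 0 + 0 + 1 = 3 ≡ 1 (mod 2).
s = (1, 1, 0, 1)^T — this equals column 13 of H (binary 1101), so error is at position 13.
Correct: flip bit 13 of r = 100000011001011 to get c = 100000011001111.


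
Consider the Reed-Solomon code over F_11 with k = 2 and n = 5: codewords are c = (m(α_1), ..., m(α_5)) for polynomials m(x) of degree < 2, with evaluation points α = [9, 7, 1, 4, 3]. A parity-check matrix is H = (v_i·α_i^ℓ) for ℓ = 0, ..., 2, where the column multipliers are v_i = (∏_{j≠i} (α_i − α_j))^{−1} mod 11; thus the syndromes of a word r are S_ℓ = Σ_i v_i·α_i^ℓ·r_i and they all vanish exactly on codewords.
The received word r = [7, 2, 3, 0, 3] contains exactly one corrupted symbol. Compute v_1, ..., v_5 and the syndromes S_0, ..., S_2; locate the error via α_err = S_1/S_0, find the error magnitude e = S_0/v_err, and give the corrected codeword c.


S = (8, 8, 8), error at position 3, error magnitude e = 5, c = [7, 2, 9, 0, 3].

Step 1: column multipliers v_i = (∏_{j≠i}(α_i − α_j))^{−1} mod 11.
  i = 1 (α = 9): (9−7)(9−1)(9−4)(9−3) = 2·8·5·6 = 480 ≡ 7, so v_1 = 7^{−1} = 8 (mod 11).
  i = 2 (α = 7): (7−9)(7−1)(7−4)(7−3) = (−2)·6·3·4 = −144 ≡ 10, so v_2 = 10^{−1} = 10 (mod 11).
  i = 3 (α = 1): (1−9)(1−7)(1−4)(1−3) = (−8)·(−6)·(−3)·(−2) = 288 ≡ 2, so v_3 = 2^{−1} = 6 (mod 11).
  i = 4 (α = 4): (4−9)(4−7)(4−1)(4−3) = (−5)·(−3)·3·1 = 45 ≡ 1, so v_4 = 1^{−1} = 1 (mod 11).
  i = 5 (α = 3): (3−9)(3−7)(3−1)(3−4) = (−6)·(−4)·2·(−1) = −48 ≡ 7, so v_5 = 7^{−1} = 8 (mod 11).
  v = [8, 10, 6, 1, 8].
Step 2: syndromes of r = [7, 2, 3, 0, 3] (all sums mod 11).
  S_0 = Σ v_i r_i = 8·7 + 10·2 + 6·3 + 1·0 + 8·3 = 118 ≡ 8.
  S_1 = Σ v_i α_i r_i = 8·9·7 + 10·7·2 + 6·1·3 + 1·4·0 + 8·3·3 = 734 ≡ 8.
  α_i^2 mod 11 = [4, 5, 1, 5, 9].
  S_2 = Σ v_i α_i^2 r_i = 8·4·7 + 10·5·2 + 6·1·3 + 1·5·0 + 8·9·3 = 558 ≡ 8.
  S = (8, 8, 8) ≠ 0, so r is not a codeword (an error is present).
Step 3: locate the error. For a single error e at position i, S_ℓ = v_i·e·α_i^ℓ, so α_err = S_1/S_0.
  S_0^{−1} = 8^{−1} = 7 (mod 11), so α_err = 8·7 = 56 ≡ 1 = α_3. Error position i = 3.
  Consistency check: S_2/S_1 = 8·7 = 56 ≡ 1 = α_err ✓ (single-error assumption holds).
Step 4: error magnitude e = S_0/v_3 = S_0·∏_{j≠3}(α_3 − α_j) = 8·2 = 16 ≡ 5 (mod 11).
Step 5: correct position 3: c_3 = r_3 − e = 3 − 5 ≡ 9 (mod 11). Hence c = [7, 2, 9, 0, 3].
  Check: interpolating c through the α_i gives m(x) = 1 + 8·x (degree < 2) with m(α_i) = c_i for every i, so c is indeed a codeword.


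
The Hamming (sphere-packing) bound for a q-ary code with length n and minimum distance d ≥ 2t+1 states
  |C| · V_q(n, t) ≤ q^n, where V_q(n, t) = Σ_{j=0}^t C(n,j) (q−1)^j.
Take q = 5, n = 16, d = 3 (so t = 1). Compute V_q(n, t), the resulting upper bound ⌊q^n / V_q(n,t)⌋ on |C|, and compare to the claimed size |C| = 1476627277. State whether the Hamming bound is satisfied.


V_q(n, t) = 65, q^n = 152587890625, Hamming bound = 2347506009, |C| = 1476627277 ≤ bound (satisfied).

Step 1: Compute V_q(n, t) = Σ_{j=0}^1 C(n, j) (q−1)^j.
  j = 0: C(16,0)·(4)^0 = 1·1 = 1.
  j = 1: C(16,1)·(4)^1 = 16·4 = 64.
  V_q(n, t) = 1 + 64 = 65.
Step 2: q^n = 5^16 = 152587890625.
Step 3: Hamming bound ⌊q^n / V_q(n,t)⌋ = ⌊152587890625/65⌋ = 2347506009.
Step 4: Compare |C| = 1476627277 to 2347506009: satisfied.
The claimed |C| lies below the Hamming bound.


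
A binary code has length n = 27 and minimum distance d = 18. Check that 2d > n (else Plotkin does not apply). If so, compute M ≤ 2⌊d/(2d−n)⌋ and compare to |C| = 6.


Plotkin bound M ≤ 4; given |C| = 6 > bound (violated).

Check applicability: 2d = 36, n = 27.
2d − n = 9 > 0, so Plotkin applies.
Compute d/(2d−n) = 18/9 ≈ 2.0000.
⌊d/(2d−n)⌋ = 2.
Plotkin bound: M ≤ 2·2 = 4.
Given |C| = 6, check: VIOLATED.
This |C| is above the Plotkin bound, so no binary code with n = 27, d = 18 and 6 codewords exists.


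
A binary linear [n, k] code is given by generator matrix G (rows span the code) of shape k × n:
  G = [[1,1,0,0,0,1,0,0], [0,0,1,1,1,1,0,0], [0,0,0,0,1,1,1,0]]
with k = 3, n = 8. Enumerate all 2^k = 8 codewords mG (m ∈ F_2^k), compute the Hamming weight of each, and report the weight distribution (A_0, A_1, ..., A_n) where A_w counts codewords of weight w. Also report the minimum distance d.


Weight distribution: A_0 = 1, A_3 = 3, A_4 = 2, A_5 = 1, A_6 = 1. Minimum distance d = 3.

Enumerate all 2^3 = 8 messages m ∈ F_2^3.
For each, compute codeword c = mG in F_2^8, then tally its weight.
  m = 000 → c = 00000000, weight = 0.
  m = 100 → c = 11000100, weight = 3.
  m = 010 → c = 00111100, weight = 4.
  m = 110 → c = 11111000, weight = 5.
  m = 001 → c = 00001110, weight = 3.
  m = 101 → c = 11001010, weight = 4.
  m = 011 → c = 00110010, weight = 3.
  m = 111 → c = 11110110, weight = 6.
Tally weights:
  weight 0: 1 codewords.
  weight 3: 3 codewords.
  weight 4: 2 codewords.
  weight 5: 1 codewords.
  weight 6: 1 codewords.
Minimum distance d = smallest w > 0 with A_w > 0 = 3.
Sanity: Σ A_w = 8 = 2^3 = 8 ✓.


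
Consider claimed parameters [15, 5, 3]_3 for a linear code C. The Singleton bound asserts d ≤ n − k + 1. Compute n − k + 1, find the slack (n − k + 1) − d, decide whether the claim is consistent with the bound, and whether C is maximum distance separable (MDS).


Singleton RHS = n − k + 1 = 11, slack = 8, bound satisfied, not MDS.

Singleton bound: d ≤ n − k + 1.
Here n = 15, k = 5, so n − k + 1 = 11.
Given d = 3, check d ≤ 11: YES.
Slack = (n − k + 1) − d = 8.
The code is NOT MDS (slack = 8 > 0).
Description: the claimed parameters are [15, 5, 3]_3; such a code would be non-MDS.


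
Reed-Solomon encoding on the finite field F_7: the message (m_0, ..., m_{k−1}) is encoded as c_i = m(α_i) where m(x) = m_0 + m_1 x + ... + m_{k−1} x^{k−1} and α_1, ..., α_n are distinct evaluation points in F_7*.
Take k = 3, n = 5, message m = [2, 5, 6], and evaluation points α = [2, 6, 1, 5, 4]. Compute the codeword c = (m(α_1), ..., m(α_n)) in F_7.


c = [1, 3, 6, 2, 6]

Message polynomial: m(x) = 2 + 5·x + 6·x^2 (mod 7).
For each evaluation point α_i, compute m(α_i) mod 7:
  α_1 = 2: Horner steps 6 → 3 → 1, so m(2) = 1.
  α_2 = 6: Horner steps 6 → 6 → 3, so m(6) = 3.
  α_3 = 1: Horner steps 6 → 4 → 6, so m(1) = 6.
  α_4 = 5: Horner steps 6 → 0 → 2, so m(5) = 2.
  α_5 = 4: Horner steps 6 → 1 → 6, so m(4) = 6.
Codeword c = [1, 3, 6, 2, 6] ∈ F_7^5.


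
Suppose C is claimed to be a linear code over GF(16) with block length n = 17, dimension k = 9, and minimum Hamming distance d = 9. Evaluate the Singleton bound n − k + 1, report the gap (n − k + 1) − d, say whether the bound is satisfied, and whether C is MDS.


Singleton RHS = n − k + 1 = 9, slack = 0, bound satisfied, MDS.

Singleton bound: d ≤ n − k + 1.
Here n = 17, k = 9, so n − k + 1 = 9.
Given d = 9, check d ≤ 9: YES.
Slack = (n − k + 1) − d = 0.
The code is MDS (slack = 0).
Description: the claimed parameters are [17, 9, 9]_16; such a code would be MDS (meets Singleton bound).


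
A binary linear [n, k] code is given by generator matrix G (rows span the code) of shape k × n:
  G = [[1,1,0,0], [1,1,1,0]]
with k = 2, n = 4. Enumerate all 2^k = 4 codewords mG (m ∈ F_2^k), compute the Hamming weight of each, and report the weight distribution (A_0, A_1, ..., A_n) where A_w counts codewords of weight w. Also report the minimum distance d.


Weight distribution: A_0 = 1, A_1 = 1, A_2 = 1, A_3 = 1. Minimum distance d = 1.

Enumerate all 2^2 = 4 messages m ∈ F_2^2.
For each, compute codeword c = mG in F_2^4, then tally its weight.
  m = 00 → c = 0000, weight = 0.
  m = 10 → c = 1100, weight = 2.
  m = 01 → c = 1110, weight = 3.
  m = 11 → c = 0010, weight = 1.
Tally weights:
  weight 0: 1 codewords.
  weight 1: 1 codewords.
  weight 2: 1 codewords.
  weight 3: 1 codewords.
Minimum distance d = smallest w > 0 with A_w > 0 = 1.
Sanity: Σ A_w = 4 = 2^2 = 4 ✓.


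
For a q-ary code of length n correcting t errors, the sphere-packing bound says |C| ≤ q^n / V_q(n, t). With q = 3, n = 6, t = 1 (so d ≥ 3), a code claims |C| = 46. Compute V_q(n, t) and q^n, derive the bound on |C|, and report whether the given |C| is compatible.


V_q(n, t) = 13, q^n = 729, Hamming bound = 56, |C| = 46 ≤ bound (satisfied).

Step 1: Compute V_q(n, t) = Σ_{j=0}^1 C(n, j) (q−1)^j.
  j = 0: C(6,0)·(2)^0 = 1·1 = 1.
  j = 1: C(6,1)·(2)^1 = 6·2 = 12.
  V_q(n, t) = 1 + 12 = 13.
Step 2: q^n = 3^6 = 729.
Step 3: Hamming bound ⌊q^n / V_q(n,t)⌋ = ⌊729/13⌋ = 56.
Step 4: Compare |C| = 46 to 56: satisfied.
The claimed |C| lies below the Hamming bound.


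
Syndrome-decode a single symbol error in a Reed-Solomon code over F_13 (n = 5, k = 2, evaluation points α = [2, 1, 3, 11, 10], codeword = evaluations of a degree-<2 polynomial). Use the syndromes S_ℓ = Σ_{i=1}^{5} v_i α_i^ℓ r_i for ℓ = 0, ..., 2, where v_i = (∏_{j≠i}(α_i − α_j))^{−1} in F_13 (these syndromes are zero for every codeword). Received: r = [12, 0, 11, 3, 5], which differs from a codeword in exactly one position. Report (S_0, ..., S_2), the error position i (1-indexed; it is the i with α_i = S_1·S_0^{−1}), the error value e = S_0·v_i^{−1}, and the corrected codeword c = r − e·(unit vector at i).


S = (9, 12, 3), error at position 5, error magnitude e = 1, c = [12, 0, 11, 3, 4].

Step 1: column multipliers v_i = (∏_{j≠i}(α_i − α_j))^{−1} mod 13.
  i = 1 (α = 2): (2−1)(2−3)(2−11)(2−10) = 1·(−1)·(−9)·(−8) = −72 ≡ 6, so v_1 = 6^{−1} = 11 (mod 13).
  i = 2 (α = 1): (1−2)(1−3)(1−11)(1−10) = (−1)·(−2)·(−10)·(−9) = 180 ≡ 11, so v_2 = 11^{−1} = 6 (mod 13).
  i = 3 (α = 3): (3−2)(3−1)(3−11)(3−10) = 1·2·(−8)·(−7) = 112 ≡ 8, so v_3 = 8^{−1} = 5 (mod 13).
  i = 4 (α = 11): (11−2)(11−1)(11−3)(11−10) = 9·10·8·1 = 720 ≡ 5, so v_4 = 5^{−1} = 8 (mod 13).
  i = 5 (α = 10): (10−2)(10−1)(10−3)(10−11) = 8·9·7·(−1) = −504 ≡ 3, so v_5 = 3^{−1} = 9 (mod 13).
  v = [11, 6, 5, 8, 9].
Step 2: syndromes of r = [12, 0, 11, 3, 5] (all sums mod 13).
  S_0 = Σ v_i r_i = 11·12 + 6·0 + 5·11 + 8·3 + 9·5 = 256 ≡ 9.
  S_1 = Σ v_i α_i r_i = 11·2·12 + 6·1·0 + 5·3·11 + 8·11·3 + 9·10·5 = 1143 ≡ 12.
  α_i^2 mod 13 = [4, 1, 9, 4, 9].
  S_2 = Σ v_i α_i^2 r_i = 11·4·12 + 6·1·0 + 5·9·11 + 8·4·3 + 9·9·5 = 1524 ≡ 3.
  S = (9, 12, 3) ≠ 0, so r is not a codeword (an error is present).
Step 3: locate the error. For a single error e at position i, S_ℓ = v_i·e·α_i^ℓ, so α_err = S_1/S_0.
  S_0^{−1} = 9^{−1} = 3 (mod 13), so α_err = 12·3 = 36 ≡ 10 = α_5. Error position i = 5.
  Consistency check: S_2/S_1 = 3·12 = 36 ≡ 10 = α_err ✓ (single-error assumption holds).
Step 4: error magnitude e = S_0/v_5 = S_0·∏_{j≠5}(α_5 − α_j) = 9·3 = 27 ≡ 1 (mod 13).
Step 5: correct position 5: c_5 = r_5 − e = 5 − 1 ≡ 4 (mod 13). Hence c = [12, 0, 11, 3, 4].
  Check: interpolating c through the α_i gives m(x) = 1 + 12·x (degree < 2) with m(α_i) = c_i for every i, so c is indeed a codeword.


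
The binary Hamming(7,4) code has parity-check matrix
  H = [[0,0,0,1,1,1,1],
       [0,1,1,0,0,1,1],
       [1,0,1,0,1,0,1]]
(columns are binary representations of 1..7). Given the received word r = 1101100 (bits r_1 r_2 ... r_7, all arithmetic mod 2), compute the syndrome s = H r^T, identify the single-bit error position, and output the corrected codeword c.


s = (0, 1, 0)^T, error position = 2, corrected codeword c = 1001100

Compute s = H r^T mod 2 one row at a time:
  s_1 = 1 + 1 + 0 + 0 = 2 ≡ 0 (mod 2).
  s_2 = 1 + 0 + 0 + 0 = 1 ≡ 1 (mod 2).
  s_3 = 1 + 0 + 1 + 0 = 2 ≡ 0 (mod 2).
s = (0, 1, 0)^T — this equals column 2 of H (binary 010), so error is at position 2.
Correct: flip bit 2 of r = 1101100 to get c = 1001100.


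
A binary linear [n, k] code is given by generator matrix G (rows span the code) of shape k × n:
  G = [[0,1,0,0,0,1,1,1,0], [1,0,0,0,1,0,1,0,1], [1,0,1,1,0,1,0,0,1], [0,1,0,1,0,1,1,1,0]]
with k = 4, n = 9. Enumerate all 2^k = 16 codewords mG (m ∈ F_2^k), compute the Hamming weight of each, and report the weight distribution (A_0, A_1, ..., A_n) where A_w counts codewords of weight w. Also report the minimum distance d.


Weight distribution: A_0 = 1, A_1 = 1, A_4 = 5, A_5 = 5, A_6 = 2, A_7 = 2. Minimum distance d = 1.

Enumerate all 2^4 = 16 messages m ∈ F_2^4.
For each, compute codeword c = mG in F_2^9, then tally its weight.
  m = 0000 → c = 000000000, weight = 0.
  m = 1000 → c = 010001110, weight = 4.
  m = 0100 → c = 100010101, weight = 4.
  m = 1100 → c = 110011011, weight = 6.
  m = 0010 → c = 101101001, weight = 5.
  m = 1010 → c = 111100111, weight = 7.
  m = 0110 → c = 001111100, weight = 5.
  m = 1110 → c = 011110010, weight = 5.
  m = 0001 → c = 010101110, weight = 5.
  m = 1001 → c = 000100000, weight = 1.
  m = 0101 → c = 110111011, weight = 7.
  m = 1101 → c = 100110101, weight = 5.
  m = 0011 → c = 111000111, weight = 6.
  m = 1011 → c = 101001001, weight = 4.
  m = 0111 → c = 011010010, weight = 4.
  m = 1111 → c = 001011100, weight = 4.
Tally weights:
  weight 0: 1 codewords.
  weight 1: 1 codewords.
  weight 4: 5 codewords.
  weight 5: 5 codewords.
  weight 6: 2 codewords.
  weight 7: 2 codewords.
Minimum distance d = smallest w > 0 with A_w > 0 = 1.
Sanity: Σ A_w = 16 = 2^4 = 16 ✓.


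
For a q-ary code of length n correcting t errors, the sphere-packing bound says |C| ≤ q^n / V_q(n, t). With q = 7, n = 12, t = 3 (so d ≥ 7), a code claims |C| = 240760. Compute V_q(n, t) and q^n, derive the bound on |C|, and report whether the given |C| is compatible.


V_q(n, t) = 49969, q^n = 13841287201, Hamming bound = 276997, |C| = 240760 ≤ bound (satisfied).

Step 1: Compute V_q(n, t) = Σ_{j=0}^3 C(n, j) (q−1)^j.
  j = 0: C(12,0)·(6)^0 = 1·1 = 1.
  j = 1: C(12,1)·(6)^1 = 12·6 = 72.
  j = 2: C(12,2)·(6)^2 = 66·36 = 2376.
  j = 3: C(12,3)·(6)^3 = 220·216 = 47520.
  V_q(n, t) = 1 + 72 + 2376 + 47520 = 49969.
Step 2: q^n = 7^12 = 13841287201.
Step 3: Hamming bound ⌊q^n / V_q(n,t)⌋ = ⌊13841287201/49969⌋ = 276997.
Step 4: Compare |C| = 240760 to 276997: satisfied.
The claimed |C| lies below the Hamming bound.


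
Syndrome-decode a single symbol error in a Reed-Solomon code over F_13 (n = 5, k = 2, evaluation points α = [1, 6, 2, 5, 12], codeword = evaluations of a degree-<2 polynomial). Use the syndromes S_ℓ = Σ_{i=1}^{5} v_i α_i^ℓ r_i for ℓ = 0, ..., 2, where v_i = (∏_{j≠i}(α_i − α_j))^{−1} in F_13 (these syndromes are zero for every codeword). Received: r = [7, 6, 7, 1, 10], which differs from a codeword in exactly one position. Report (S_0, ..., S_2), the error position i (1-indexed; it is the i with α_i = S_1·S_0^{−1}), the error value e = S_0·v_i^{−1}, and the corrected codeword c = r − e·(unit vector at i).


S = (6, 12, 11), error at position 3, error magnitude e = 8, c = [7, 6, 12, 1, 10].

Step 1: column multipliers v_i = (∏_{j≠i}(α_i − α_j))^{−1} mod 13.
  i = 1 (α = 1): (1−6)(1−2)(1−5)(1−12) = (−5)·(−1)·(−4)·(−11) = 220 ≡ 12, so v_1 = 12^{−1} = 12 (mod 13).
  i = 2 (α = 6): (6−1)(6−2)(6−5)(6−12) = 5·4·1·(−6) = −120 ≡ 10, so v_2 = 10^{−1} = 4 (mod 13).
  i = 3 (α = 2): (2−1)(2−6)(2−5)(2−12) = 1·(−4)·(−3)·(−10) = −120 ≡ 10, so v_3 = 10^{−1} = 4 (mod 13).
  i = 4 (α = 5): (5−1)(5−6)(5−2)(5−12) = 4·(−1)·3·(−7) = 84 ≡ 6, so v_4 = 6^{−1} = 11 (mod 13).
  i = 5 (α = 12): (12−1)(12−6)(12−2)(12−5) = 11·6·10·7 = 4620 ≡ 5, so v_5 = 5^{−1} = 8 (mod 13).
  v = [12, 4, 4, 11, 8].
Step 2: syndromes of r = [7, 6, 7, 1, 10] (all sums mod 13).
  S_0 = Σ v_i r_i = 12·7 + 4·6 + 4·7 + 11·1 + 8·10 = 227 ≡ 6.
  S_1 = Σ v_i α_i r_i = 12·1·7 + 4·6·6 + 4·2·7 + 11·5·1 + 8·12·10 = 1299 ≡ 12.
  α_i^2 mod 13 = [1, 10, 4, 12, 1].
  S_2 = Σ v_i α_i^2 r_i = 12·1·7 + 4·10·6 + 4·4·7 + 11·12·1 + 8·1·10 = 648 ≡ 11.
  S = (6, 12, 11) ≠ 0, so r is not a codeword (an error is present).
Step 3: locate the error. For a single error e at position i, S_ℓ = v_i·e·α_i^ℓ, so α_err = S_1/S_0.
  S_0^{−1} = 6^{−1} = 11 (mod 13), so α_err = 12·11 = 132 ≡ 2 = α_3. Error position i = 3.
  Consistency check: S_2/S_1 = 11·12 = 132 ≡ 2 = α_err ✓ (single-error assumption holds).
Step 4: error magnitude e = S_0/v_3 = S_0·∏_{j≠3}(α_3 − α_j) = 6·10 = 60 ≡ 8 (mod 13).
Step 5: correct position 3: c_3 = r_3 − e = 7 − 8 ≡ 12 (mod 13). Hence c = [7, 6, 12, 1, 10].
  Check: interpolating c through the α_i gives m(x) = 2 + 5·x (degree < 2) with m(α_i) = c_i for every i, so c is indeed a codeword.


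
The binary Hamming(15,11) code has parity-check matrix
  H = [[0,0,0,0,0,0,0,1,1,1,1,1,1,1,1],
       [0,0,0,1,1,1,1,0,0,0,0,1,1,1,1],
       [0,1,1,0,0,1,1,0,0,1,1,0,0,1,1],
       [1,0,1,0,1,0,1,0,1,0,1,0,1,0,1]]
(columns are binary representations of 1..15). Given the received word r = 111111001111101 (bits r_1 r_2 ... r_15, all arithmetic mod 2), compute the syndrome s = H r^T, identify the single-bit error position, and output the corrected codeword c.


s = (0, 0, 0, 1)^T, error position = 1, corrected codeword c = 011111001111101

Compute s = H r^T mod 2 one row at a time:
  s_1 = 0 + 1 + 1 + 1 + 1 + 1 + 0 + 1 = 6 ≡ 0 (mod 2).
  s_2 = 1 + 1 + 1 + 0 + 1 + 1 + 0 + 1 = 6 ≡ 0 (mod 2).
  s_3 = 1 + 1 + 1 + 0 + 1 + 1 + 0 + 1 = 6 ≡ 0 (mod 2).
  s_4 = 1 + 1 + 1 + 0 + 1 + 1 + 1 + 1 = 7 ≡ 1 (mod 2).
s = (0, 0, 0, 1)^T — this equals column 1 of H (binary 0001), so error is at position 1.
Correct: flip bit 1 of r = 111111001111101 to get c = 011111001111101.


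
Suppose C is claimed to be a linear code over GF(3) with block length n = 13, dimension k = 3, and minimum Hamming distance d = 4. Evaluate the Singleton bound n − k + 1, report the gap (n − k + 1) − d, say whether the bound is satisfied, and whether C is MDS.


Singleton RHS = n − k + 1 = 11, slack = 7, bound satisfied, not MDS.

Singleton bound: d ≤ n − k + 1.
Here n = 13, k = 3, so n − k + 1 = 11.
Given d = 4, check d ≤ 11: YES.
Slack = (n − k + 1) − d = 7.
The code is NOT MDS (slack = 7 > 0).
Description: the claimed parameters are [13, 3, 4]_3; such a code would be non-MDS.


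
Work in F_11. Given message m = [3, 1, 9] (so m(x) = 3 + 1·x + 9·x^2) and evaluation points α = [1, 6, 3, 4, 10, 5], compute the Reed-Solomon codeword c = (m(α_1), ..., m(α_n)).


c = [2, 3, 10, 8, 0, 2]

Message polynomial: m(x) = 3 + 1·x + 9·x^2 (mod 11).
For each evaluation point α_i, compute m(α_i) mod 11:
  α_1 = 1: Horner steps 9 → 10 → 2, so m(1) = 2.
  α_2 = 6: Horner steps 9 → 0 → 3, so m(6) = 3.
  α_3 = 3: Horner steps 9 → 6 → 10, so m(3) = 10.
  α_4 = 4: Horner steps 9 → 4 → 8, so m(4) = 8.
  α_5 = 10: Horner steps 9 → 3 → 0, so m(10) = 0.
  α_6 = 5: Horner steps 9 → 2 → 2, so m(5) = 2.
Codeword c = [2, 3, 10, 8, 0, 2] ∈ F_11^6.


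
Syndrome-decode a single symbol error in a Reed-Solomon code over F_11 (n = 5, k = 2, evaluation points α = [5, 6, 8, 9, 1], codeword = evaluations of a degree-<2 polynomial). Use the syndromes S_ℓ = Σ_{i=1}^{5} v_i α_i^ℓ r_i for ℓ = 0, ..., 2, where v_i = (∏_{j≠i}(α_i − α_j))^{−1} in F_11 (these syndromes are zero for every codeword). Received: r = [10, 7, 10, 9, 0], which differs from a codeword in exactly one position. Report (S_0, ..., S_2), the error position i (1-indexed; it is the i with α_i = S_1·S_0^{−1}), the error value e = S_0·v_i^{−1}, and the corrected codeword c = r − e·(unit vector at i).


S = (10, 3, 2), error at position 3, error magnitude e = 9, c = [10, 7, 1, 9, 0].

Step 1: column multipliers v_i = (∏_{j≠i}(α_i − α_j))^{−1} mod 11.
  i = 1 (α = 5): (5−6)(5−8)(5−9)(5−1) = (−1)·(−3)·(−4)·4 = −48 ≡ 7, so v_1 = 7^{−1} = 8 (mod 11).
  i = 2 (α = 6): (6−5)(6−8)(6−9)(6−1) = 1·(−2)·(−3)·5 = 30 ≡ 8, so v_2 = 8^{−1} = 7 (mod 11).
  i = 3 (α = 8): (8−5)(8−6)(8−9)(8−1) = 3·2·(−1)·7 = −42 ≡ 2, so v_3 = 2^{−1} = 6 (mod 11).
  i = 4 (α = 9): (9−5)(9−6)(9−8)(9−1) = 4·3·1·8 = 96 ≡ 8, so v_4 = 8^{−1} = 7 (mod 11).
  i = 5 (α = 1): (1−5)(1−6)(1−8)(1−9) = (−4)·(−5)·(−7)·(−8) = 1120 ≡ 9, so v_5 = 9^{−1} = 5 (mod 11).
  v = [8, 7, 6, 7, 5].
Step 2: syndromes of r = [10, 7, 10, 9, 0] (all sums mod 11).
  S_0 = Σ v_i r_i = 8·10 + 7·7 + 6·10 + 7·9 + 5·0 = 252 ≡ 10.
  S_1 = Σ v_i α_i r_i = 8·5·10 + 7·6·7 + 6·8·10 + 7·9·9 + 5·1·0 = 1741 ≡ 3.
  α_i^2 mod 11 = [3, 3, 9, 4, 1].
  S_2 = Σ v_i α_i^2 r_i = 8·3·10 + 7·3·7 + 6·9·10 + 7·4·9 + 5·1·0 = 1179 ≡ 2.
  S = (10, 3, 2) ≠ 0, so r is not a codeword (an error is present).
Step 3: locate the error. For a single error e at position i, S_ℓ = v_i·e·α_i^ℓ, so α_err = S_1/S_0.
  S_0^{−1} = 10^{−1} = 10 (mod 11), so α_err = 3·10 = 30 ≡ 8 = α_3. Error position i = 3.
  Consistency check: S_2/S_1 = 2·4 = 8 ≡ 8 = α_err ✓ (single-error assumption holds).
Step 4: error magnitude e = S_0/v_3 = S_0·∏_{j≠3}(α_3 − α_j) = 10·2 = 20 ≡ 9 (mod 11).
Step 5: correct position 3: c_3 = r_3 − e = 10 − 9 ≡ 1 (mod 11). Hence c = [10, 7, 1, 9, 0].
  Check: interpolating c through the α_i gives m(x) = 3 + 8·x (degree < 2) with m(α_i) = c_i for every i, so c is indeed a codeword.


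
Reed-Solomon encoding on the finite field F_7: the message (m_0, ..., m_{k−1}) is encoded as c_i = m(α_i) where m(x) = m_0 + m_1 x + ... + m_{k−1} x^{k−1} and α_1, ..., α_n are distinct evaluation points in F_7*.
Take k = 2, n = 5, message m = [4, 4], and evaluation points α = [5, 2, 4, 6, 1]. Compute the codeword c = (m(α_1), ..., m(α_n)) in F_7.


c = [3, 5, 6, 0, 1]

Message polynomial: m(x) = 4 + 4·x (mod 7).
For each evaluation point α_i, compute m(α_i) mod 7:
  α_1 = 5: Horner steps 4 → 3, so m(5) = 3.
  α_2 = 2: Horner steps 4 → 5, so m(2) = 5.
  α_3 = 4: Horner steps 4 → 6, so m(4) = 6.
  α_4 = 6: Horner steps 4 → 0, so m(6) = 0.
  α_5 = 1: Horner steps 4 → 1, so m(1) = 1.
Codeword c = [3, 5, 6, 0, 1] ∈ F_7^5.


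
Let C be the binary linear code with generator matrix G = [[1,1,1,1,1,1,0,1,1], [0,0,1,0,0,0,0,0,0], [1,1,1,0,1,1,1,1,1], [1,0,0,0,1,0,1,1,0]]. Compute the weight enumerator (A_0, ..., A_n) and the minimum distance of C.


Weight distribution: A_0 = 1, A_1 = 1, A_2 = 1, A_3 = 2, A_4 = 3, A_5 = 3, A_6 = 1, A_7 = 2, A_8 = 2. Minimum distance d = 1.

Enumerate all 2^4 = 16 messages m ∈ F_2^4.
For each, compute codeword c = mG in F_2^9, then tally its weight.
  m = 0000 → c = 000000000, weight = 0.
  m = 1000 → c = 111111011, weight = 8.
  m = 0100 → c = 001000000, weight = 1.
  m = 1100 → c = 110111011, weight = 7.
  m = 0010 → c = 111011111, weight = 8.
  m = 1010 → c = 000100100, weight = 2.
  m = 0110 → c = 110011111, weight = 7.
  m = 1110 → c = 001100100, weight = 3.
  m = 0001 → c = 100010110, weight = 4.
  m = 1001 → c = 011101101, weight = 6.
  m = 0101 → c = 101010110, weight = 5.
  m = 1101 → c = 010101101, weight = 5.
  m = 0011 → c = 011001001, weight = 4.
  m = 1011 → c = 100110010, weight = 4.
  m = 0111 → c = 010001001, weight = 3.
  m = 1111 → c = 101110010, weight = 5.
Tally weights:
  weight 0: 1 codewords.
  weight 1: 1 codewords.
  weight 2: 1 codewords.
  weight 3: 2 codewords.
  weight 4: 3 codewords.
  weight 5: 3 codewords.
  weight 6: 1 codewords.
  weight 7: 2 codewords.
  weight 8: 2 codewords.
Minimum distance d = smallest w > 0 with A_w > 0 = 1.
Sanity: Σ A_w = 16 = 2^4 = 16 ✓.


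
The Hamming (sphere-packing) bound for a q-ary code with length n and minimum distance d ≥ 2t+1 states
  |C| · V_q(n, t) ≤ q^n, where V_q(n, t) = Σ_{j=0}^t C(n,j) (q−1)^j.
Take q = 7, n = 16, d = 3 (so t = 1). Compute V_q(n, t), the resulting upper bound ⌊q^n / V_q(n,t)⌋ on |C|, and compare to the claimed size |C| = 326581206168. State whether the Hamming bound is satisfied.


V_q(n, t) = 97, q^n = 33232930569601, Hamming bound = 342607531645, |C| = 326581206168 ≤ bound (satisfied).

Step 1: Compute V_q(n, t) = Σ_{j=0}^1 C(n, j) (q−1)^j.
  j = 0: C(16,0)·(6)^0 = 1·1 = 1.
  j = 1: C(16,1)·(6)^1 = 16·6 = 96.
  V_q(n, t) = 1 + 96 = 97.
Step 2: q^n = 7^16 = 33232930569601.
Step 3: Hamming bound ⌊q^n / V_q(n,t)⌋ = ⌊33232930569601/97⌋ = 342607531645.
Step 4: Compare |C| = 326581206168 to 342607531645: satisfied.
The claimed |C| lies below the Hamming bound.


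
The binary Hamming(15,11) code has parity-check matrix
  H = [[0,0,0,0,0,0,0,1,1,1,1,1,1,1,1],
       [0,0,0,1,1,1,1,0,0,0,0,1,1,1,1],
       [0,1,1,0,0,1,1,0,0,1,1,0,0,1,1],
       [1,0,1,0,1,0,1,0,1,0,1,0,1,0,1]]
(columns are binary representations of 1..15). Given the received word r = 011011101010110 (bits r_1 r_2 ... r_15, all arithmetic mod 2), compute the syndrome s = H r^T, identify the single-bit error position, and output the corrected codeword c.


s = (0, 1, 0, 0)^T, error position = 4, corrected codeword c = 011111101010110

Compute s = H r^T mod 2 one row at a time:
  s_1 = 0 + 1 + 0 + 1 + 0 + 1 + 1 + 0 = 4 ≡ 0 (mod 2).
  s_2 = 0 + 1 + 1 + 1 + 0 + 1 + 1 + 0 = 5 ≡ 1 (mod 2).
  s_3 = 1 + 1 + 1 + 1 + 0 + 1 + 1 + 0 = 6 ≡ 0 (mod 2).
  s_4 = 0 + 1 + 1 + 1 + 1 + 1 + 1 + 0 = 6 ≡ 0 (mod 2).
s = (0, 1, 0, 0)^T — this equals column 4 of H (binary 0100), so error is at position 4.
Correct: flip bit 4 of r = 011011101010110 to get c = 011111101010110.


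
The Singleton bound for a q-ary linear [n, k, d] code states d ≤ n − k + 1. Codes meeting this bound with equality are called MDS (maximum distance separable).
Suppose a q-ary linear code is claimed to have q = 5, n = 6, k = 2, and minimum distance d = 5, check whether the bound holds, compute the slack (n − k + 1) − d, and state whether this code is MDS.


Singleton RHS = n − k + 1 = 5, slack = 0, bound satisfied, MDS.

Singleton bound: d ≤ n − k + 1.
Here n = 6, k = 2, so n − k + 1 = 5.
Given d = 5, check d ≤ 5: YES.
Slack = (n − k + 1) − d = 0.
The code is MDS (slack = 0).
Description: the claimed parameters are [6, 2, 5]_5; such a code would be MDS (meets Singleton bound).


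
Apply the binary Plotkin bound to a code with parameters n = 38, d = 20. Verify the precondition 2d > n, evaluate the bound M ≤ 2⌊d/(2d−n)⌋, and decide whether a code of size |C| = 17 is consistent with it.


Plotkin bound M ≤ 20; given |C| = 17 ≤ bound (satisfied).

Check applicability: 2d = 40, n = 38.
2d − n = 2 > 0, so Plotkin applies.
Compute d/(2d−n) = 20/2 ≈ 10.0000.
⌊d/(2d−n)⌋ = 10.
Plotkin bound: M ≤ 2·10 = 20.
Given |C| = 17, check: satisfied.
This |C| is below the Plotkin bound.


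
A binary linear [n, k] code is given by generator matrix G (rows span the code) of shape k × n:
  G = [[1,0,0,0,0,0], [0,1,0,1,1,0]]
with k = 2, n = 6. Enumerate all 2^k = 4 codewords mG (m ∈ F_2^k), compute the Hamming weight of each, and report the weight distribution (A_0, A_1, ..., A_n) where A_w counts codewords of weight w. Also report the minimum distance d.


Weight distribution: A_0 = 1, A_1 = 1, A_3 = 1, A_4 = 1. Minimum distance d = 1.

Enumerate all 2^2 = 4 messages m ∈ F_2^2.
For each, compute codeword c = mG in F_2^6, then tally its weight.
  m = 00 → c = 000000, weight = 0.
  m = 10 → c = 100000, weight = 1.
  m = 01 → c = 010110, weight = 3.
  m = 11 → c = 110110, weight = 4.
Tally weights:
  weight 0: 1 codewords.
  weight 1: 1 codewords.
  weight 3: 1 codewords.
  weight 4: 1 codewords.
Minimum distance d = smallest w > 0 with A_w > 0 = 1.
Sanity: Σ A_w = 4 = 2^2 = 4 ✓.


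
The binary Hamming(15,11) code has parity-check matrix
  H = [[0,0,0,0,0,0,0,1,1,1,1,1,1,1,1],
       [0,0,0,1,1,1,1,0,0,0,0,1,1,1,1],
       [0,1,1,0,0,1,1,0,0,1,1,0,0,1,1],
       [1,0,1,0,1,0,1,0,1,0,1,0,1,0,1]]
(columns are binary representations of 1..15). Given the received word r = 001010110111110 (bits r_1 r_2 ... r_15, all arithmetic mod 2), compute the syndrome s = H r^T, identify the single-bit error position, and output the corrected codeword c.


s = (0, 1, 1, 1)^T, error position = 7, corrected codeword c = 001010010111110

Compute s = H r^T mod 2 one row at a time:
  s_1 = 1 + 0 + 1 + 1 + 1 + 1 + 1 + 0 = 6 ≡ 0 (mod 2).
  s_2 = 0 + 1 + 0 + 1 + 1 + 1 + 1 + 0 = 5 ≡ 1 (mod 2).
  s_3 = 0 + 1 + 0 + 1 + 1 + 1 + 1 + 0 = 5 ≡ 1 (mod 2).
  s_4 = 0 + 1 + 1 + 1 + 0 + 1 + 1 + 0 = 5 ≡ 1 (mod 2).
s = (0, 1, 1, 1)^T — this equals column 7 of H (binary 0111), so error is at position 7.
Correct: flip bit 7 of r = 001010110111110 to get c = 001010010111110.


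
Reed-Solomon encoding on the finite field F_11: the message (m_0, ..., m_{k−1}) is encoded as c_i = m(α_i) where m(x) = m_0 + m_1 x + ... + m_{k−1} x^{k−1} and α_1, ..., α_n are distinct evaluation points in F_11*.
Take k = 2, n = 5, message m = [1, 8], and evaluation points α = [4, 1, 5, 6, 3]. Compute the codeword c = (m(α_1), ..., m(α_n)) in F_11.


c = [0, 9, 8, 5, 3]

Message polynomial: m(x) = 1 + 8·x (mod 11).
For each evaluation point α_i, compute m(α_i) mod 11:
  α_1 = 4: Horner steps 8 → 0, so m(4) = 0.
  α_2 = 1: Horner steps 8 → 9, so m(1) = 9.
  α_3 = 5: Horner steps 8 → 8, so m(5) = 8.
  α_4 = 6: Horner steps 8 → 5, so m(6) = 5.
  α_5 = 3: Horner steps 8 → 3, so m(3) = 3.
Codeword c = [0, 9, 8, 5, 3] ∈ F_11^5.


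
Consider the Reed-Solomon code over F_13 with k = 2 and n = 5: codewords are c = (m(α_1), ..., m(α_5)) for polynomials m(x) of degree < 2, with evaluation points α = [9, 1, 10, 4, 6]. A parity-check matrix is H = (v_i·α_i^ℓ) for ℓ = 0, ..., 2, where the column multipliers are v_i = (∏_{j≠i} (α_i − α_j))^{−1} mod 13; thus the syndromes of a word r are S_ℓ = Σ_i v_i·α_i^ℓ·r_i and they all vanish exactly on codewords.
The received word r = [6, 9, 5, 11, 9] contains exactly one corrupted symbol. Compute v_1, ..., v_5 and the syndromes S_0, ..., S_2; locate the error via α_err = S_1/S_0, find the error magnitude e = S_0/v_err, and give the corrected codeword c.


S = (8, 8, 8), error at position 2, error magnitude e = 8, c = [6, 1, 5, 11, 9].

Step 1: column multipliers v_i = (∏_{j≠i}(α_i − α_j))^{−1} mod 13.
  i = 1 (α = 9): (9−1)(9−10)(9−4)(9−6) = 8·(−1)·5·3 = −120 ≡ 10, so v_1 = 10^{−1} = 4 (mod 13).
  i = 2 (α = 1): (1−9)(1−10)(1−4)(1−6) = (−8)·(−9)·(−3)·(−5) = 1080 ≡ 1, so v_2 = 1^{−1} = 1 (mod 13).
  i = 3 (α = 10): (10−9)(10−1)(10−4)(10−6) = 1·9·6·4 = 216 ≡ 8, so v_3 = 8^{−1} = 5 (mod 13).
  i = 4 (α = 4): (4−9)(4−1)(4−10)(4−6) = (−5)·3·(−6)·(−2) = −180 ≡ 2, so v_4 = 2^{−1} = 7 (mod 13).
  i = 5 (α = 6): (6−9)(6−1)(6−10)(6−4) = (−3)·5·(−4)·2 = 120 ≡ 3, so v_5 = 3^{−1} = 9 (mod 13).
  v = [4, 1, 5, 7, 9].
Step 2: syndromes of r = [6, 9, 5, 11, 9] (all sums mod 13).
  S_0 = Σ v_i r_i = 4·6 + 1·9 + 5·5 + 7·11 + 9·9 = 216 ≡ 8.
  S_1 = Σ v_i α_i r_i = 4·9·6 + 1·1·9 + 5·10·5 + 7·4·11 + 9·6·9 = 1269 ≡ 8.
  α_i^2 mod 13 = [3, 1, 9, 3, 10].
  S_2 = Σ v_i α_i^2 r_i = 4·3·6 + 1·1·9 + 5·9·5 + 7·3·11 + 9·10·9 = 1347 ≡ 8.
  S = (8, 8, 8) ≠ 0, so r is not a codeword (an error is present).
Step 3: locate the error. For a single error e at position i, S_ℓ = v_i·e·α_i^ℓ, so α_err = S_1/S_0.
  S_0^{−1} = 8^{−1} = 5 (mod 13), so α_err = 8·5 = 40 ≡ 1 = α_2. Error position i = 2.
  Consistency check: S_2/S_1 = 8·5 = 40 ≡ 1 = α_err ✓ (single-error assumption holds).
Step 4: error magnitude e = S_0/v_2 = S_0·∏_{j≠2}(α_2 − α_j) = 8·1 = 8 ≡ 8 (mod 13).
Step 5: correct position 2: c_2 = r_2 − e = 9 − 8 ≡ 1 (mod 13). Hence c = [6, 1, 5, 11, 9].
  Check: interpolating c through the α_i gives m(x) = 2 + 12·x (degree < 2) with m(α_i) = c_i for every i, so c is indeed a codeword.


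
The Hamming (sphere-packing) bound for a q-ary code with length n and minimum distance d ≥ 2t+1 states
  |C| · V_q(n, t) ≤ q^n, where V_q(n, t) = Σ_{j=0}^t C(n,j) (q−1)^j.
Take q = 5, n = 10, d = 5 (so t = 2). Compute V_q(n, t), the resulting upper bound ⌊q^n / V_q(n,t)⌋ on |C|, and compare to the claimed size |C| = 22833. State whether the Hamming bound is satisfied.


V_q(n, t) = 761, q^n = 9765625, Hamming bound = 12832, |C| = 22833 > bound (violated).

Step 1: Compute V_q(n, t) = Σ_{j=0}^2 C(n, j) (q−1)^j.
  j = 0: C(10,0)·(4)^0 = 1·1 = 1.
  j = 1: C(10,1)·(4)^1 = 10·4 = 40.
  j = 2: C(10,2)·(4)^2 = 45·16 = 720.
  V_q(n, t) = 1 + 40 + 720 = 761.
Step 2: q^n = 5^10 = 9765625.
Step 3: Hamming bound ⌊q^n / V_q(n,t)⌋ = ⌊9765625/761⌋ = 12832.
Step 4: Compare |C| = 22833 to 12832: violated.
The claimed |C| lies above the Hamming bound, so no 5-ary code of length 10 with d ≥ 5 can have 22833 codewords.
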